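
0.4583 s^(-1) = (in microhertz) 0.4583 s^(-1) = 0.4583 Hz. 1 microhertz = 1e-06 Hz, so 0.4583 Hz = 0.4583 / 1e-06 = 458300 microhertz ≈ 4.583e+05 microhertz (4 s.f.). Final answer: 4.583e+05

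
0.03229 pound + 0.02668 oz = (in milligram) 1.54e+04. Check: 1 pound = 0.45359237 kg, so 0.03229 pound = 0.03229 * 0.45359237 = 0.014646498 kg. 1 oz = 0.028349523 kg, so 0.02668 oz = 0.02668 * 0.028349523 = 0.00075636528 kg. Sum: 0.014646498 + 0.00075636528 = 0.015402863 kg. 1 milligram = 1e-06 kg, so 0.015402863 kg = 0.015402863 / 1e-06 = 15402.863 milligram ≈ 1.54e+04 milligram (4 s.f.).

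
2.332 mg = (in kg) 2.332e-06. Check: 1 mg = 1e-06 kg, so 2.332 mg = 2.332 * 1e-06 = 2.332e-06 kg. Result: 2.332e-06 kg.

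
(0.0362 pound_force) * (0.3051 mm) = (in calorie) 1.174e-05. Check: 1 pound_force = 4.4482216 N, so 0.0362 pound_force = 0.0362 * 4.4482216 = 0.16102562 N. 1 mm = 0.001 m, so 0.3051 mm = 0.3051 * 0.001 = 0.0003051 m. Combine: 0.16102562 N * 0.0003051 m = 4.9128917e-05 J. 1 calorie = 4.184 J, so 4.9128917e-05 J = 4.9128917e-05 / 4.184 = 1.1742093e-05 calorie ≈ 1.174e-05 calorie (4 s.f.).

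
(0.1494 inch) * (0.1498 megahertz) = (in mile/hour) 1272. Check: 1 inch = 0.0254 m, so 0.1494 inch = 0.1494 * 0.0254 = 0.00379476 m. 1 megahertz = 1000000 Hz, so 0.1498 megahertz = 0.1498 * 1000000 = 149800 Hz. Combine: 0.00379476 m * 149800 Hz = 568.45505 m/s. 1 mile/hour = 0.44704 m/s, so 568.45505 m/s = 568.45505 / 0.44704 = 1271.5977 mile/hour ≈ 1272 mile/hour (4 s.f.).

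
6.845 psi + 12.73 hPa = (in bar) 0.4847. Check: 1 psi = 6894.7573 Pa, so 6.845 psi = 6.845 * 6894.7573 = 47194.614 Pa. 1 hPa = 100 Pa, so 12.73 hPa = 12.73 * 100 = 1273 Pa. Sum: 47194.614 + 1273 = 48467.614 Pa. 1 bar = 100000 Pa, so 48467.614 Pa = 48467.614 / 100000 = 0.48467614 bar ≈ 0.4847 bar (4 s.f.).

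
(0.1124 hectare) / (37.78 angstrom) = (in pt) 8.433e+14. Check: 1 hectare = 10000 m^2, so 0.1124 hectare = 0.1124 * 10000 = 1124 m^2. 1 angstrom = 1e-10 m, so 37.78 angstrom = 37.78 * 1e-10 = 3.778e-09 m. Combine: 1124 m^2 / 3.778e-09 m = 2.9751191e+11 m. 1 pt = 0.00035277778 m, so 2.9751191e+11 m = 2.9751191e+11 / 0.00035277778 = 8.4334085e+14 pt ≈ 8.433e+14 pt (4 s.f.).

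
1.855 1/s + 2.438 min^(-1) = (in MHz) 1.855 1/s = 1.855 Hz. 1 min^(-1) = 0.016666667 Hz, so 2.438 min^(-1) = 2.438 * 0.016666667 = 0.040633333 Hz. Sum: 1.855 + 0.040633333 = 1.8956333 Hz. 1 MHz = 1000000 Hz, so 1.8956333 Hz = 1.8956333 / 1000000 = 1.8956333e-06 MHz ≈ 1.896e-06 MHz (4 s.f.). Final answer: 1.896e-06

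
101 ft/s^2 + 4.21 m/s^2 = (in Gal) 3499. Check: 1 ft/s^2 = 0.3048 m/s^2, so 101 ft/s^2 = 101 * 0.3048 = 30.7848 m/s^2. 4.21 m/s^2 is already in m/s^2. Sum: 30.7848 + 4.21 = 34.9948 m/s^2. 1 Gal = 0.01 m/s^2, so 34.9948 m/s^2 = 34.9948 / 0.01 = 3499.48 Gal ≈ 3499 Gal (4 s.f.).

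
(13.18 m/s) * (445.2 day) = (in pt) 1.437e+12. Check: 13.18 m/s is already in m/s. 1 day = 86400 s, so 445.2 day = 445.2 * 86400 = 38465280 s. Combine: 13.18 m/s * 38465280 s = 5.0697239e+08 m. 1 pt = 0.00035277778 m, so 5.0697239e+08 m = 5.0697239e+08 / 0.00035277778 = 1.4370871e+12 pt ≈ 1.437e+12 pt (4 s.f.).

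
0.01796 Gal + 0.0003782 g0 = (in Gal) 1 Gal = 0.01 m/s^2, so 0.01796 Gal = 0.01796 * 0.01 = 0.0001796 m/s^2. 1 g0 = 9.80665 m/s^2, so 0.0003782 g0 = 0.0003782 * 9.80665 = 0.003708875 m/s^2. Sum: 0.0001796 + 0.003708875 = 0.003888475 m/s^2. 1 Gal = 0.01 m/s^2, so 0.003888475 m/s^2 = 0.003888475 / 0.01 = 0.3888475 Gal ≈ 0.3888 Gal (4 s.f.). Final answer: 0.3888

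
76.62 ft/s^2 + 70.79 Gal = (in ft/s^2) 78.94. Check: 1 ft/s^2 = 0.3048 m/s^2, so 76.62 ft/s^2 = 76.62 * 0.3048 = 23.353776 m/s^2. 1 Gal = 0.01 m/s^2, so 70.79 Gal = 70.79 * 0.01 = 0.7079 m/s^2. Sum: 23.353776 + 0.7079 = 24.061676 m/s^2. 1 ft/s^2 = 0.3048 m/s^2, so 24.061676 m/s^2 = 24.061676 / 0.3048 = 78.942507 ft/s^2 ≈ 78.94 ft/s^2 (4 s.f.).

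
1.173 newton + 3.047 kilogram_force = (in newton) 31.05. Check: 1.173 newton = 1.173 N. 1 kilogram_force = 9.80665 N, so 3.047 kilogram_force = 3.047 * 9.80665 = 29.880863 N. Sum: 1.173 + 29.880863 = 31.053863 N. 31.053863 N = 31.053863 newton ≈ 31.05 newton (4 s.f.).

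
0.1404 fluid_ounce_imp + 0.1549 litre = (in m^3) 1 fluid_ounce_imp = 2.8413063e-05 m^3, so 0.1404 fluid_ounce_imp = 0.1404 * 2.8413063e-05 = 3.989194e-06 m^3. 1 litre = 0.001 m^3, so 0.1549 litre = 0.1549 * 0.001 = 0.0001549 m^3. Sum: 3.989194e-06 + 0.0001549 = 0.00015888919 m^3. Result: 0.00015888919 m^3 ≈ 0.0001589 m^3 (4 s.f.). Final answer: 0.0001589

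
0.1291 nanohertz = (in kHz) 1.291e-13. Check: 1 nanohertz = 1e-09 Hz, so 0.1291 nanohertz = 0.1291 * 1e-09 = 1.291e-10 Hz. 1 kHz = 1000 Hz, so 1.291e-10 Hz = 1.291e-10 / 1000 = 1.291e-13 kHz.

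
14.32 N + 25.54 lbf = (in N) 127.9. Check: 14.32 N is already in N. 1 lbf = 4.4482216 N, so 25.54 lbf = 25.54 * 4.4482216 = 113.60758 N. Sum: 14.32 + 113.60758 = 127.92758 N. Result: 127.92758 N ≈ 127.9 N (4 s.f.).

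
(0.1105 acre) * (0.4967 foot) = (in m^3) 1 acre = 4046.8564 m^2, so 0.1105 acre = 0.1105 * 4046.8564 = 447.17763 m^2. 1 foot = 0.3048 m, so 0.4967 foot = 0.4967 * 0.3048 = 0.15139416 m. Combine: 447.17763 m^2 * 0.15139416 m = 67.700082 m^3. Result: 67.700082 m^3 ≈ 67.7 m^3 (4 s.f.). Final answer: 67.7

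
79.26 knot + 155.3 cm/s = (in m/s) 1 knot = 0.51444444 m/s, so 79.26 knot = 79.26 * 0.51444444 = 40.774867 m/s. 1 cm/s = 0.01 m/s, so 155.3 cm/s = 155.3 * 0.01 = 1.553 m/s. Sum: 40.774867 + 1.553 = 42.327867 m/s. Result: 42.327867 m/s ≈ 42.33 m/s (4 s.f.). Final answer: 42.33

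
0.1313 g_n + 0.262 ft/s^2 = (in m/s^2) 1 g_n = 9.80665 m/s^2, so 0.1313 g_n = 0.1313 * 9.80665 = 1.2876131 m/s^2. 1 ft/s^2 = 0.3048 m/s^2, so 0.262 ft/s^2 = 0.262 * 0.3048 = 0.0798576 m/s^2. Sum: 1.2876131 + 0.0798576 = 1.3674707 m/s^2. Result: 1.3674707 m/s^2 ≈ 1.367 m/s^2 (4 s.f.). Final answer: 1.367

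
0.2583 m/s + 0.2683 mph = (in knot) 0.2583 m/s is already in m/s. 1 mph = 0.44704 m/s, so 0.2683 mph = 0.2683 * 0.44704 = 0.11994083 m/s. Sum: 0.2583 + 0.11994083 = 0.37824083 m/s. 1 knot = 0.51444444 m/s, so 0.37824083 m/s = 0.37824083 / 0.51444444 = 0.73524136 knot ≈ 0.7352 knot (4 s.f.). Final answer: 0.7352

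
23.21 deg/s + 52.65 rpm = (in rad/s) 1 deg/s = 0.017453293 rad/s, so 23.21 deg/s = 23.21 * 0.017453293 = 0.40509092 rad/s. 1 rpm = 0.10471976 rad/s, so 52.65 rpm = 52.65 * 0.10471976 = 5.5134951 rad/s. Sum: 0.40509092 + 5.5134951 = 5.918586 rad/s. Result: 5.918586 rad/s ≈ 5.919 rad/s (4 s.f.). Final answer: 5.919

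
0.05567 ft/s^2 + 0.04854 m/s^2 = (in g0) 0.00668. Check: 1 ft/s^2 = 0.3048 m/s^2, so 0.05567 ft/s^2 = 0.05567 * 0.3048 = 0.016968216 m/s^2. 0.04854 m/s^2 is already in m/s^2. Sum: 0.016968216 + 0.04854 = 0.065508216 m/s^2. 1 g0 = 9.80665 m/s^2, so 0.065508216 m/s^2 = 0.065508216 / 9.80665 = 0.006679979 g0 ≈ 0.00668 g0 (4 s.f.).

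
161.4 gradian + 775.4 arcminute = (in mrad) 2761. Check: 1 gradian = 0.015707963 rad, so 161.4 gradian = 161.4 * 0.015707963 = 2.5352653 rad. 1 arcminute = 0.00029088821 rad, so 775.4 arcminute = 775.4 * 0.00029088821 = 0.22555472 rad. Sum: 2.5352653 + 0.22555472 = 2.76082 rad. 1 mrad = 0.001 rad, so 2.76082 rad = 2.76082 / 0.001 = 2760.82 mrad ≈ 2761 mrad (4 s.f.).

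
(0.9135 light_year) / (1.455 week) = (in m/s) 9.821e+09. Check: 1 light_year = 9.4607305e+15 m, so 0.9135 light_year = 0.9135 * 9.4607305e+15 = 8.6423773e+15 m. 1 week = 604800 s, so 1.455 week = 1.455 * 604800 = 879984 s. Combine: 8.6423773e+15 m / 879984 s = 9.8210618e+09 m/s. Result: 9.8210618e+09 m/s ≈ 9.821e+09 m/s (4 s.f.).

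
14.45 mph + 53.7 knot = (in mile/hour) 1 mph = 0.44704 m/s, so 14.45 mph = 14.45 * 0.44704 = 6.459728 m/s. 1 knot = 0.51444444 m/s, so 53.7 knot = 53.7 * 0.51444444 = 27.625667 m/s. Sum: 6.459728 + 27.625667 = 34.085395 m/s. 1 mile/hour = 0.44704 m/s, so 34.085395 m/s = 34.085395 / 0.44704 = 76.246856 mile/hour ≈ 76.25 mile/hour (4 s.f.). Final answer: 76.25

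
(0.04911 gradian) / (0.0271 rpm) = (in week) 4.494e-07. Check: 1 gradian = 0.015707963 rad, so 0.04911 gradian = 0.04911 * 0.015707963 = 0.00077141808 rad. 1 rpm = 0.10471976 rad/s, so 0.0271 rpm = 0.0271 * 0.10471976 = 0.0028379054 rad/s. Combine: 0.00077141808 rad / 0.0028379054 rad/s = 0.27182657 s. 1 week = 604800 s, so 0.27182657 s = 0.27182657 / 604800 = 4.4944869e-07 week ≈ 4.494e-07 week (4 s.f.).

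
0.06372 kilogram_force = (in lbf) 0.1405. Check: 1 kilogram_force = 9.80665 N, so 0.06372 kilogram_force = 0.06372 * 9.80665 = 0.62487974 N. 1 lbf = 4.4482216 N, so 0.62487974 N = 0.62487974 / 4.4482216 = 0.14047855 lbf ≈ 0.1405 lbf (4 s.f.).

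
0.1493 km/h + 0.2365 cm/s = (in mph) 0.09806. Check: 1 km/h = 0.27777778 m/s, so 0.1493 km/h = 0.1493 * 0.27777778 = 0.041472222 m/s. 1 cm/s = 0.01 m/s, so 0.2365 cm/s = 0.2365 * 0.01 = 0.002365 m/s. Sum: 0.041472222 + 0.002365 = 0.043837222 m/s. 1 mph = 0.44704 m/s, so 0.043837222 m/s = 0.043837222 / 0.44704 = 0.098061073 mph ≈ 0.09806 mph (4 s.f.).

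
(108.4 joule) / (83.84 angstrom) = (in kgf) 1.318e+09. Check: 108.4 joule = 108.4 J. 1 angstrom = 1e-10 m, so 83.84 angstrom = 83.84 * 1e-10 = 8.384e-09 m. Combine: 108.4 J / 8.384e-09 m = 1.2929389e+10 N. 1 kgf = 9.80665 N, so 1.2929389e+10 N = 1.2929389e+10 / 9.80665 = 1.3184308e+09 kgf ≈ 1.318e+09 kgf (4 s.f.).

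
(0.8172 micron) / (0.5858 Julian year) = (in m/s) 4.421e-14. Check: 1 micron = 1e-06 m, so 0.8172 micron = 0.8172 * 1e-06 = 8.172e-07 m. 1 Julian year = 31557600 s, so 0.5858 Julian year = 0.5858 * 31557600 = 18486442 s. Combine: 8.172e-07 m / 18486442 s = 4.4205369e-14 m/s. Result: 4.4205369e-14 m/s ≈ 4.421e-14 m/s (4 s.f.).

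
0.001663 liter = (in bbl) 1 liter = 0.001 m^3, so 0.001663 liter = 0.001663 * 0.001 = 1.663e-06 m^3. 1 bbl = 0.15898729 m^3, so 1.663e-06 m^3 = 1.663e-06 / 0.15898729 = 1.0459955e-05 bbl ≈ 1.046e-05 bbl (4 s.f.). Final answer: 1.046e-05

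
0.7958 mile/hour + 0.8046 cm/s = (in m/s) 0.3638. Check: 1 mile/hour = 0.44704 m/s, so 0.7958 mile/hour = 0.7958 * 0.44704 = 0.35575443 m/s. 1 cm/s = 0.01 m/s, so 0.8046 cm/s = 0.8046 * 0.01 = 0.008046 m/s. Sum: 0.35575443 + 0.008046 = 0.36380043 m/s. Result: 0.36380043 m/s ≈ 0.3638 m/s (4 s.f.).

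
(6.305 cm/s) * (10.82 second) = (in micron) 1 cm/s = 0.01 m/s, so 6.305 cm/s = 6.305 * 0.01 = 0.06305 m/s. 10.82 second = 10.82 s. Combine: 0.06305 m/s * 10.82 s = 0.682201 m. 1 micron = 1e-06 m, so 0.682201 m = 0.682201 / 1e-06 = 682201 micron ≈ 6.822e+05 micron (4 s.f.). Final answer: 6.822e+05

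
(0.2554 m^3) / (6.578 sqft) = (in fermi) 4.179e+14. Check: 0.2554 m^3 is already in m^3. 1 sqft = 0.09290304 m^2, so 6.578 sqft = 6.578 * 0.09290304 = 0.6111162 m^2. Combine: 0.2554 m^3 / 0.6111162 m^2 = 0.41792379 m. 1 fermi = 1e-15 m, so 0.41792379 m = 0.41792379 / 1e-15 = 4.1792379e+14 fermi ≈ 4.179e+14 fermi (4 s.f.).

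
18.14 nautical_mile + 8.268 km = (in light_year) 1 nautical_mile = 1852 m, so 18.14 nautical_mile = 18.14 * 1852 = 33595.28 m. 1 km = 1000 m, so 8.268 km = 8.268 * 1000 = 8268 m. Sum: 33595.28 + 8268 = 41863.28 m. 1 light_year = 9.4607305e+15 m, so 41863.28 m = 41863.28 / 9.4607305e+15 = 4.4249522e-12 light_year ≈ 4.425e-12 light_year (4 s.f.). Final answer: 4.425e-12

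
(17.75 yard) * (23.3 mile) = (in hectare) 60.86. Check: 1 yard = 0.9144 m, so 17.75 yard = 17.75 * 0.9144 = 16.2306 m. 1 mile = 1609.344 m, so 23.3 mile = 23.3 * 1609.344 = 37497.715 m. Combine: 16.2306 m * 37497.715 m = 608610.42 m^2. 1 hectare = 10000 m^2, so 608610.42 m^2 = 608610.42 / 10000 = 60.861042 hectare ≈ 60.86 hectare (4 s.f.).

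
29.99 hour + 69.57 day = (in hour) 1700. Check: 1 hour = 3600 s, so 29.99 hour = 29.99 * 3600 = 107964 s. 1 day = 86400 s, so 69.57 day = 69.57 * 86400 = 6010848 s. Sum: 107964 + 6010848 = 6118812 s. 1 hour = 3600 s, so 6118812 s = 6118812 / 3600 = 1699.67 hour ≈ 1700 hour (4 s.f.).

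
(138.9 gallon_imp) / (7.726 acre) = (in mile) 1.255e-08. Check: 1 gallon_imp = 0.00454609 m^3, so 138.9 gallon_imp = 138.9 * 0.00454609 = 0.6314519 m^3. 1 acre = 4046.8564 m^2, so 7.726 acre = 7.726 * 4046.8564 = 31266.013 m^2. Combine: 0.6314519 m^3 / 31266.013 m^2 = 2.0196112e-05 m. 1 mile = 1609.344 m, so 2.0196112e-05 m = 2.0196112e-05 / 1609.344 = 1.2549282e-08 mile ≈ 1.255e-08 mile (4 s.f.).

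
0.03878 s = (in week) 1 week = 604800 s, so 0.03878 s = 0.03878 / 604800 = 6.412037e-08 week ≈ 6.412e-08 week (4 s.f.). Final answer: 6.412e-08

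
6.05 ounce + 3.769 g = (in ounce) 6.183. Check: 1 ounce = 0.028349523 kg, so 6.05 ounce = 6.05 * 0.028349523 = 0.17151461 kg. 1 g = 0.001 kg, so 3.769 g = 3.769 * 0.001 = 0.003769 kg. Sum: 0.17151461 + 0.003769 = 0.17528361 kg. 1 ounce = 0.028349523 kg, so 0.17528361 kg = 0.17528361 / 0.028349523 = 6.1829476 ounce ≈ 6.183 ounce (4 s.f.).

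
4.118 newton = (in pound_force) 4.118 newton = 4.118 N. 1 pound_force = 4.4482216 N, so 4.118 N = 4.118 / 4.4482216 = 0.92576323 pound_force ≈ 0.9258 pound_force (4 s.f.). Final answer: 0.9258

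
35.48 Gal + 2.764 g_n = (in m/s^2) 1 Gal = 0.01 m/s^2, so 35.48 Gal = 35.48 * 0.01 = 0.3548 m/s^2. 1 g_n = 9.80665 m/s^2, so 2.764 g_n = 2.764 * 9.80665 = 27.105581 m/s^2. Sum: 0.3548 + 27.105581 = 27.460381 m/s^2. Result: 27.460381 m/s^2 ≈ 27.46 m/s^2 (4 s.f.). Final answer: 27.46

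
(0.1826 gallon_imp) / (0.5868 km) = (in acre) 3.496e-10. Check: 1 gallon_imp = 0.00454609 m^3, so 0.1826 gallon_imp = 0.1826 * 0.00454609 = 0.00083011603 m^3. 1 km = 1000 m, so 0.5868 km = 0.5868 * 1000 = 586.8 m. Combine: 0.00083011603 m^3 / 586.8 m = 1.414649e-06 m^2. 1 acre = 4046.8564 m^2, so 1.414649e-06 m^2 = 1.414649e-06 / 4046.8564 = 3.4956738e-10 acre ≈ 3.496e-10 acre (4 s.f.).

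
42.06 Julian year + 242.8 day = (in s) 1.348e+09. Check: 1 Julian year = 31557600 s, so 42.06 Julian year = 42.06 * 31557600 = 1.3273127e+09 s. 1 day = 86400 s, so 242.8 day = 242.8 * 86400 = 20977920 s. Sum: 1.3273127e+09 + 20977920 = 1.3482906e+09 s. Result: 1.3482906e+09 s ≈ 1.348e+09 s (4 s.f.).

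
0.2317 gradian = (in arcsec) 1 gradian = 0.015707963 rad, so 0.2317 gradian = 0.2317 * 0.015707963 = 0.0036395351 rad. 1 arcsec = 4.8481368e-06 rad, so 0.0036395351 rad = 0.0036395351 / 4.8481368e-06 = 750.708 arcsec ≈ 750.7 arcsec (4 s.f.). Final answer: 750.7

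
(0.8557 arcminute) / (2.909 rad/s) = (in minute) 1 arcminute = 0.00029088821 rad, so 0.8557 arcminute = 0.8557 * 0.00029088821 = 0.00024891304 rad. 2.909 rad/s is already in rad/s. Combine: 0.00024891304 rad / 2.909 rad/s = 8.5566532e-05 s. 1 minute = 60 s, so 8.5566532e-05 s = 8.5566532e-05 / 60 = 1.4261089e-06 minute ≈ 1.426e-06 minute (4 s.f.). Final answer: 1.426e-06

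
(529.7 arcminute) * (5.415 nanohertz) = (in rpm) 7.968e-09. Check: 1 arcminute = 0.00029088821 rad, so 529.7 arcminute = 529.7 * 0.00029088821 = 0.15408348 rad. 1 nanohertz = 1e-09 Hz, so 5.415 nanohertz = 5.415 * 1e-09 = 5.415e-09 Hz. Combine: 0.15408348 rad * 5.415e-09 Hz = 8.3436207e-10 rad/s. 1 rpm = 0.10471976 rad/s, so 8.3436207e-10 rad/s = 8.3436207e-10 / 0.10471976 = 7.9675708e-09 rpm ≈ 7.968e-09 rpm (4 s.f.).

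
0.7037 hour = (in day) 1 hour = 3600 s, so 0.7037 hour = 0.7037 * 3600 = 2533.32 s. 1 day = 86400 s, so 2533.32 s = 2533.32 / 86400 = 0.029320833 day ≈ 0.02932 day (4 s.f.). Final answer: 0.02932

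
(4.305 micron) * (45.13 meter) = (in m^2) 0.0001943. Check: 1 micron = 1e-06 m, so 4.305 micron = 4.305 * 1e-06 = 4.305e-06 m. 45.13 meter = 45.13 m. Combine: 4.305e-06 m * 45.13 m = 0.00019428465 m^2. Result: 0.00019428465 m^2 ≈ 0.0001943 m^2 (4 s.f.).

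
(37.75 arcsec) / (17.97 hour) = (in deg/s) 1.621e-07. Check: 1 arcsec = 4.8481368e-06 rad, so 37.75 arcsec = 37.75 * 4.8481368e-06 = 0.00018301716 rad. 1 hour = 3600 s, so 17.97 hour = 17.97 * 3600 = 64692 s. Combine: 0.00018301716 rad / 64692 s = 2.8290541e-09 rad/s. 1 deg/s = 0.017453293 rad/s, so 2.8290541e-09 rad/s = 2.8290541e-09 / 0.017453293 = 1.6209286e-07 deg/s ≈ 1.621e-07 deg/s (4 s.f.).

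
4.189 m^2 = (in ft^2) 45.09. Check: 1 ft^2 = 0.09290304 m^2, so 4.189 m^2 = 4.189 / 0.09290304 = 45.090021 ft^2 ≈ 45.09 ft^2 (4 s.f.).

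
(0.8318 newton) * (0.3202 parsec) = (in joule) 8.218e+15. Check: 0.8318 newton = 0.8318 N. 1 parsec = 3.0856776e+16 m, so 0.3202 parsec = 0.3202 * 3.0856776e+16 = 9.8803396e+15 m. Combine: 0.8318 N * 9.8803396e+15 m = 8.2184665e+15 J. 8.2184665e+15 J = 8.2184665e+15 joule ≈ 8.218e+15 joule (4 s.f.).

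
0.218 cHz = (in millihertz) 2.18. Check: 1 cHz = 0.01 Hz, so 0.218 cHz = 0.218 * 0.01 = 0.00218 Hz. 1 millihertz = 0.001 Hz, so 0.00218 Hz = 0.00218 / 0.001 = 2.18 millihertz.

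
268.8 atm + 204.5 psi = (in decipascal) 2.865e+08. Check: 1 atm = 101325 Pa, so 268.8 atm = 268.8 * 101325 = 27236160 Pa. 1 psi = 6894.7573 Pa, so 204.5 psi = 204.5 * 6894.7573 = 1409977.9 Pa. Sum: 27236160 + 1409977.9 = 28646138 Pa. 1 decipascal = 0.1 Pa, so 28646138 Pa = 28646138 / 0.1 = 2.8646138e+08 decipascal ≈ 2.865e+08 decipascal (4 s.f.).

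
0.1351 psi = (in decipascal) 9315. Check: 1 psi = 6894.7573 Pa, so 0.1351 psi = 0.1351 * 6894.7573 = 931.48171 Pa. 1 decipascal = 0.1 Pa, so 931.48171 Pa = 931.48171 / 0.1 = 9314.8171 decipascal ≈ 9315 decipascal (4 s.f.).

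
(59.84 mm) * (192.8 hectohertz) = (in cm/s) 1.154e+05. Check: 1 mm = 0.001 m, so 59.84 mm = 59.84 * 0.001 = 0.05984 m. 1 hectohertz = 100 Hz, so 192.8 hectohertz = 192.8 * 100 = 19280 Hz. Combine: 0.05984 m * 19280 Hz = 1153.7152 m/s. 1 cm/s = 0.01 m/s, so 1153.7152 m/s = 1153.7152 / 0.01 = 115371.52 cm/s ≈ 1.154e+05 cm/s (4 s.f.).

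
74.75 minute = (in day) 0.05191. Check: 1 minute = 60 s, so 74.75 minute = 74.75 * 60 = 4485 s. 1 day = 86400 s, so 4485 s = 4485 / 86400 = 0.051909722 day ≈ 0.05191 day (4 s.f.).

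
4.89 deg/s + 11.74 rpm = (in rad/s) 1 deg/s = 0.017453293 rad/s, so 4.89 deg/s = 4.89 * 0.017453293 = 0.0853466 rad/s. 1 rpm = 0.10471976 rad/s, so 11.74 rpm = 11.74 * 0.10471976 = 1.2294099 rad/s. Sum: 0.0853466 + 1.2294099 = 1.3147565 rad/s. Result: 1.3147565 rad/s ≈ 1.315 rad/s (4 s.f.). Final answer: 1.315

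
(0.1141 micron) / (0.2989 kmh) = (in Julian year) 1 micron = 1e-06 m, so 0.1141 micron = 0.1141 * 1e-06 = 1.141e-07 m. 1 kmh = 0.27777778 m/s, so 0.2989 kmh = 0.2989 * 0.27777778 = 0.083027778 m/s. Combine: 1.141e-07 m / 0.083027778 m/s = 1.3742389e-06 s. 1 Julian year = 31557600 s, so 1.3742389e-06 s = 1.3742389e-06 / 31557600 = 4.3547002e-14 Julian year ≈ 4.355e-14 Julian year (4 s.f.). Final answer: 4.355e-14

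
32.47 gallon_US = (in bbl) 0.7731. Check: 1 gallon_US = 0.0037854118 m^3, so 32.47 gallon_US = 32.47 * 0.0037854118 = 0.12291232 m^3. 1 bbl = 0.15898729 m^3, so 0.12291232 m^3 = 0.12291232 / 0.15898729 = 0.77309524 bbl ≈ 0.7731 bbl (4 s.f.).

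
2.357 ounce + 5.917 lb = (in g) 1 ounce = 0.028349523 kg, so 2.357 ounce = 2.357 * 0.028349523 = 0.066819826 kg. 1 lb = 0.45359237 kg, so 5.917 lb = 5.917 * 0.45359237 = 2.6839061 kg. Sum: 0.066819826 + 2.6839061 = 2.7507259 kg. 1 g = 0.001 kg, so 2.7507259 kg = 2.7507259 / 0.001 = 2750.7259 g ≈ 2751 g (4 s.f.). Final answer: 2751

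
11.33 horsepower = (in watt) 1 horsepower = 745.69987 W, so 11.33 horsepower = 11.33 * 745.69987 = 8448.7795 W. 8448.7795 W = 8448.7795 watt ≈ 8449 watt (4 s.f.). Final answer: 8449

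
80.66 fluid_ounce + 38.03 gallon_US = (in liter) 1 fluid_ounce = 2.957353e-05 m^3, so 80.66 fluid_ounce = 80.66 * 2.957353e-05 = 0.0023854009 m^3. 1 gallon_US = 0.0037854118 m^3, so 38.03 gallon_US = 38.03 * 0.0037854118 = 0.14395921 m^3. Sum: 0.0023854009 + 0.14395921 = 0.14634461 m^3. 1 liter = 0.001 m^3, so 0.14634461 m^3 = 0.14634461 / 0.001 = 146.34461 liter ≈ 146.3 liter (4 s.f.). Final answer: 146.3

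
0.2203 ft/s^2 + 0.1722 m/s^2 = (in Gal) 1 ft/s^2 = 0.3048 m/s^2, so 0.2203 ft/s^2 = 0.2203 * 0.3048 = 0.06714744 m/s^2. 0.1722 m/s^2 is already in m/s^2. Sum: 0.06714744 + 0.1722 = 0.23934744 m/s^2. 1 Gal = 0.01 m/s^2, so 0.23934744 m/s^2 = 0.23934744 / 0.01 = 23.934744 Gal ≈ 23.93 Gal (4 s.f.). Final answer: 23.93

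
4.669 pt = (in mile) 1.023e-06. Check: 1 pt = 0.00035277778 m, so 4.669 pt = 4.669 * 0.00035277778 = 0.0016471194 m. 1 mile = 1609.344 m, so 0.0016471194 m = 0.0016471194 / 1609.344 = 1.0234726e-06 mile ≈ 1.023e-06 mile (4 s.f.).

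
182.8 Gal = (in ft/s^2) 5.997. Check: 1 Gal = 0.01 m/s^2, so 182.8 Gal = 182.8 * 0.01 = 1.828 m/s^2. 1 ft/s^2 = 0.3048 m/s^2, so 1.828 m/s^2 = 1.828 / 0.3048 = 5.9973753 ft/s^2 ≈ 5.997 ft/s^2 (4 s.f.).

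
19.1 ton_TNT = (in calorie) 1 ton_TNT = 4.184e+09 J, so 19.1 ton_TNT = 19.1 * 4.184e+09 = 7.99144e+10 J. 1 calorie = 4.184 J, so 7.99144e+10 J = 7.99144e+10 / 4.184 = 1.91e+10 calorie. Final answer: 1.91e+10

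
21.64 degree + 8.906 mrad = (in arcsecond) 7.974e+04. Check: 1 degree = 0.017453293 rad, so 21.64 degree = 21.64 * 0.017453293 = 0.37768925 rad. 1 mrad = 0.001 rad, so 8.906 mrad = 8.906 * 0.001 = 0.008906 rad. Sum: 0.37768925 + 0.008906 = 0.38659525 rad. 1 arcsecond = 4.8481368e-06 rad, so 0.38659525 rad = 0.38659525 / 4.8481368e-06 = 79740.994 arcsecond ≈ 7.974e+04 arcsecond (4 s.f.).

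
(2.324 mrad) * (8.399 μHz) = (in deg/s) 1.118e-06. Check: 1 mrad = 0.001 rad, so 2.324 mrad = 2.324 * 0.001 = 0.002324 rad. 1 μHz = 1e-06 Hz, so 8.399 μHz = 8.399 * 1e-06 = 8.399e-06 Hz. Combine: 0.002324 rad * 8.399e-06 Hz = 1.9519276e-08 rad/s. 1 deg/s = 0.017453293 rad/s, so 1.9519276e-08 rad/s = 1.9519276e-08 / 0.017453293 = 1.1183721e-06 deg/s ≈ 1.118e-06 deg/s (4 s.f.).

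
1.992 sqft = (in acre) 1 sqft = 0.09290304 m^2, so 1.992 sqft = 1.992 * 0.09290304 = 0.18506286 m^2. 1 acre = 4046.8564 m^2, so 0.18506286 m^2 = 0.18506286 / 4046.8564 = 4.5730028e-05 acre ≈ 4.573e-05 acre (4 s.f.). Final answer: 4.573e-05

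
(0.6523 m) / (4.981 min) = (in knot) 0.6523 m is already in m. 1 min = 60 s, so 4.981 min = 4.981 * 60 = 298.86 s. Combine: 0.6523 m / 298.86 s = 0.0021826273 m/s. 1 knot = 0.51444444 m/s, so 0.0021826273 m/s = 0.0021826273 / 0.51444444 = 0.0042426881 knot ≈ 0.004243 knot (4 s.f.). Final answer: 0.004243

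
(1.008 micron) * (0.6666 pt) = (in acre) 5.857e-14. Check: 1 micron = 1e-06 m, so 1.008 micron = 1.008 * 1e-06 = 1.008e-06 m. 1 pt = 0.00035277778 m, so 0.6666 pt = 0.6666 * 0.00035277778 = 0.00023516167 m. Combine: 1.008e-06 m * 0.00023516167 m = 2.3704296e-10 m^2. 1 acre = 4046.8564 m^2, so 2.3704296e-10 m^2 = 2.3704296e-10 / 4046.8564 = 5.8574591e-14 acre ≈ 5.857e-14 acre (4 s.f.).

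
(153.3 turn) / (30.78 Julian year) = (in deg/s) 5.682e-05. Check: 1 turn = 6.2831853 rad, so 153.3 turn = 153.3 * 6.2831853 = 963.21231 rad. 1 Julian year = 31557600 s, so 30.78 Julian year = 30.78 * 31557600 = 9.7134293e+08 s. Combine: 963.21231 rad / 9.7134293e+08 s = 9.9162951e-07 rad/s. 1 deg/s = 0.017453293 rad/s, so 9.9162951e-07 rad/s = 9.9162951e-07 / 0.017453293 = 5.6816186e-05 deg/s ≈ 5.682e-05 deg/s (4 s.f.).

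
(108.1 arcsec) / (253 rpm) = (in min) 3.297e-07. Check: 1 arcsec = 4.8481368e-06 rad, so 108.1 arcsec = 108.1 * 4.8481368e-06 = 0.00052408359 rad. 1 rpm = 0.10471976 rad/s, so 253 rpm = 253 * 0.10471976 = 26.494098 rad/s. Combine: 0.00052408359 rad / 26.494098 rad/s = 1.9781145e-05 s. 1 min = 60 s, so 1.9781145e-05 s = 1.9781145e-05 / 60 = 3.2968575e-07 min ≈ 3.297e-07 min (4 s.f.).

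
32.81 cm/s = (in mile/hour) 1 cm/s = 0.01 m/s, so 32.81 cm/s = 32.81 * 0.01 = 0.3281 m/s. 1 mile/hour = 0.44704 m/s, so 0.3281 m/s = 0.3281 / 0.44704 = 0.7339388 mile/hour ≈ 0.7339 mile/hour (4 s.f.). Final answer: 0.7339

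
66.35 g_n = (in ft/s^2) 1 g_n = 9.80665 m/s^2, so 66.35 g_n = 66.35 * 9.80665 = 650.67123 m/s^2. 1 ft/s^2 = 0.3048 m/s^2, so 650.67123 m/s^2 = 650.67123 / 0.3048 = 2134.7481 ft/s^2 ≈ 2135 ft/s^2 (4 s.f.). Final answer: 2135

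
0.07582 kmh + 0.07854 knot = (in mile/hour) 0.1375. Check: 1 kmh = 0.27777778 m/s, so 0.07582 kmh = 0.07582 * 0.27777778 = 0.021061111 m/s. 1 knot = 0.51444444 m/s, so 0.07854 knot = 0.07854 * 0.51444444 = 0.040404467 m/s. Sum: 0.021061111 + 0.040404467 = 0.061465578 m/s. 1 mile/hour = 0.44704 m/s, so 0.061465578 m/s = 0.061465578 / 0.44704 = 0.13749458 mile/hour ≈ 0.1375 mile/hour (4 s.f.).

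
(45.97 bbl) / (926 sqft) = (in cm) 8.496. Check: 1 bbl = 0.15898729 m^3, so 45.97 bbl = 45.97 * 0.15898729 = 7.3086459 m^3. 1 sqft = 0.09290304 m^2, so 926 sqft = 926 * 0.09290304 = 86.028215 m^2. Combine: 7.3086459 m^3 / 86.028215 m^2 = 0.084956383 m. 1 cm = 0.01 m, so 0.084956383 m = 0.084956383 / 0.01 = 8.4956383 cm ≈ 8.496 cm (4 s.f.).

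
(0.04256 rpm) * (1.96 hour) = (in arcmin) 1 rpm = 0.10471976 rad/s, so 0.04256 rpm = 0.04256 * 0.10471976 = 0.0044568728 rad/s. 1 hour = 3600 s, so 1.96 hour = 1.96 * 3600 = 7056 s. Combine: 0.0044568728 rad/s * 7056 s = 31.447694 rad. 1 arcmin = 0.00029088821 rad, so 31.447694 rad = 31.447694 / 0.00029088821 = 108109.21 arcmin ≈ 1.081e+05 arcmin (4 s.f.). Final answer: 1.081e+05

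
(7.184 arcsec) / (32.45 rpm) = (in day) 1 arcsec = 4.8481368e-06 rad, so 7.184 arcsec = 7.184 * 4.8481368e-06 = 3.4829015e-05 rad. 1 rpm = 0.10471976 rad/s, so 32.45 rpm = 32.45 * 0.10471976 = 3.3981561 rad/s. Combine: 3.4829015e-05 rad / 3.3981561 rad/s = 1.0249387e-05 s. 1 day = 86400 s, so 1.0249387e-05 s = 1.0249387e-05 / 86400 = 1.1862716e-10 day ≈ 1.186e-10 day (4 s.f.). Final answer: 1.186e-10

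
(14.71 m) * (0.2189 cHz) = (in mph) 14.71 m is already in m. 1 cHz = 0.01 Hz, so 0.2189 cHz = 0.2189 * 0.01 = 0.002189 Hz. Combine: 14.71 m * 0.002189 Hz = 0.03220019 m/s. 1 mph = 0.44704 m/s, so 0.03220019 m/s = 0.03220019 / 0.44704 = 0.072029774 mph ≈ 0.07203 mph (4 s.f.). Final answer: 0.07203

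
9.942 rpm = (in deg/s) 59.65. Check: 1 rpm = 0.10471976 rad/s, so 9.942 rpm = 9.942 * 0.10471976 = 1.0411238 rad/s. 1 deg/s = 0.017453293 rad/s, so 1.0411238 rad/s = 1.0411238 / 0.017453293 = 59.652 deg/s ≈ 59.65 deg/s (4 s.f.).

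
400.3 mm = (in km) 0.0004003. Check: 1 mm = 0.001 m, so 400.3 mm = 400.3 * 0.001 = 0.4003 m. 1 km = 1000 m, so 0.4003 m = 0.4003 / 1000 = 0.0004003 km.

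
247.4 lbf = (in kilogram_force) 112.2. Check: 1 lbf = 4.4482216 N, so 247.4 lbf = 247.4 * 4.4482216 = 1100.49 N. 1 kilogram_force = 9.80665 N, so 1100.49 N = 1100.49 / 9.80665 = 112.21875 kilogram_force ≈ 112.2 kilogram_force (4 s.f.).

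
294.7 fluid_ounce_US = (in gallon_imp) 1.917. Check: 1 fluid_ounce_US = 2.957353e-05 m^3, so 294.7 fluid_ounce_US = 294.7 * 2.957353e-05 = 0.0087153192 m^3. 1 gallon_imp = 0.00454609 m^3, so 0.0087153192 m^3 = 0.0087153192 / 0.00454609 = 1.9171022 gallon_imp ≈ 1.917 gallon_imp (4 s.f.).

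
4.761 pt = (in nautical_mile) 9.069e-07. Check: 1 pt = 0.00035277778 m, so 4.761 pt = 4.761 * 0.00035277778 = 0.001679575 m. 1 nautical_mile = 1852 m, so 0.001679575 m = 0.001679575 / 1852 = 9.0689795e-07 nautical_mile ≈ 9.069e-07 nautical_mile (4 s.f.).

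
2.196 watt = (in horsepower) 2.196 watt = 2.196 W. 1 horsepower = 745.69987 W, so 2.196 W = 2.196 / 745.69987 = 0.0029448845 horsepower ≈ 0.002945 horsepower (4 s.f.). Final answer: 0.002945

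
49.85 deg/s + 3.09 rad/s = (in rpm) 1 deg/s = 0.017453293 rad/s, so 49.85 deg/s = 49.85 * 0.017453293 = 0.87004663 rad/s. 3.09 rad/s is already in rad/s. Sum: 0.87004663 + 3.09 = 3.9600466 rad/s. 1 rpm = 0.10471976 rad/s, so 3.9600466 rad/s = 3.9600466 / 0.10471976 = 37.81566 rpm ≈ 37.82 rpm (4 s.f.). Final answer: 37.82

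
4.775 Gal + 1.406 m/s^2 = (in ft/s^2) 4.77. Check: 1 Gal = 0.01 m/s^2, so 4.775 Gal = 4.775 * 0.01 = 0.04775 m/s^2. 1.406 m/s^2 is already in m/s^2. Sum: 0.04775 + 1.406 = 1.45375 m/s^2. 1 ft/s^2 = 0.3048 m/s^2, so 1.45375 m/s^2 = 1.45375 / 0.3048 = 4.769521 ft/s^2 ≈ 4.77 ft/s^2 (4 s.f.).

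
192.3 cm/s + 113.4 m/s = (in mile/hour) 258. Check: 1 cm/s = 0.01 m/s, so 192.3 cm/s = 192.3 * 0.01 = 1.923 m/s. 113.4 m/s is already in m/s. Sum: 1.923 + 113.4 = 115.323 m/s. 1 mile/hour = 0.44704 m/s, so 115.323 m/s = 115.323 / 0.44704 = 257.9702 mile/hour ≈ 258 mile/hour (4 s.f.).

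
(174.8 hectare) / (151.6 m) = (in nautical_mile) 1 hectare = 10000 m^2, so 174.8 hectare = 174.8 * 10000 = 1748000 m^2. 151.6 m is already in m. Combine: 1748000 m^2 / 151.6 m = 11530.343 m. 1 nautical_mile = 1852 m, so 11530.343 m = 11530.343 / 1852 = 6.2258872 nautical_mile ≈ 6.226 nautical_mile (4 s.f.). Final answer: 6.226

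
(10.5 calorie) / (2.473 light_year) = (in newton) 1.878e-15. Check: 1 calorie = 4.184 J, so 10.5 calorie = 10.5 * 4.184 = 43.932 J. 1 light_year = 9.4607305e+15 m, so 2.473 light_year = 2.473 * 9.4607305e+15 = 2.3396386e+16 m. Combine: 43.932 J / 2.3396386e+16 m = 1.8777259e-15 N. 1.8777259e-15 N = 1.8777259e-15 newton ≈ 1.878e-15 newton (4 s.f.).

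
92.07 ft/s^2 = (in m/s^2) 28.06. Check: 1 ft/s^2 = 0.3048 m/s^2, so 92.07 ft/s^2 = 92.07 * 0.3048 = 28.062936 m/s^2. Result: 28.062936 m/s^2 ≈ 28.06 m/s^2 (4 s.f.).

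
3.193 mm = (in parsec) 1 mm = 0.001 m, so 3.193 mm = 3.193 * 0.001 = 0.003193 m. 1 parsec = 3.0856776e+16 m, so 0.003193 m = 0.003193 / 3.0856776e+16 = 1.0347808e-19 parsec ≈ 1.035e-19 parsec (4 s.f.). Final answer: 1.035e-19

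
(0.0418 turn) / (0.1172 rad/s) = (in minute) 1 turn = 6.2831853 rad, so 0.0418 turn = 0.0418 * 6.2831853 = 0.26263715 rad. 0.1172 rad/s is already in rad/s. Combine: 0.26263715 rad / 0.1172 rad/s = 2.2409313 s. 1 minute = 60 s, so 2.2409313 s = 2.2409313 / 60 = 0.037348855 minute ≈ 0.03735 minute (4 s.f.). Final answer: 0.03735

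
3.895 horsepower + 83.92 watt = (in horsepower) 4.008. Check: 1 horsepower = 745.69987 W, so 3.895 horsepower = 3.895 * 745.69987 = 2904.501 W. 83.92 watt = 83.92 W. Sum: 2904.501 + 83.92 = 2988.421 W. 1 horsepower = 745.69987 W, so 2988.421 W = 2988.421 / 745.69987 = 4.0075386 horsepower ≈ 4.008 horsepower (4 s.f.).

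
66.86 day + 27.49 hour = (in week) 9.715. Check: 1 day = 86400 s, so 66.86 day = 66.86 * 86400 = 5776704 s. 1 hour = 3600 s, so 27.49 hour = 27.49 * 3600 = 98964 s. Sum: 5776704 + 98964 = 5875668 s. 1 week = 604800 s, so 5875668 s = 5875668 / 604800 = 9.7150595 week ≈ 9.715 week (4 s.f.).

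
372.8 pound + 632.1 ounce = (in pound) 412.3. Check: 1 pound = 0.45359237 kg, so 372.8 pound = 372.8 * 0.45359237 = 169.09924 kg. 1 ounce = 0.028349523 kg, so 632.1 ounce = 632.1 * 0.028349523 = 17.919734 kg. Sum: 169.09924 + 17.919734 = 187.01897 kg. 1 pound = 0.45359237 kg, so 187.01897 kg = 187.01897 / 0.45359237 = 412.30625 pound ≈ 412.3 pound (4 s.f.).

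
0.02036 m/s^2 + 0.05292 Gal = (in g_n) 0.00213. Check: 0.02036 m/s^2 is already in m/s^2. 1 Gal = 0.01 m/s^2, so 0.05292 Gal = 0.05292 * 0.01 = 0.0005292 m/s^2. Sum: 0.02036 + 0.0005292 = 0.0208892 m/s^2. 1 g_n = 9.80665 m/s^2, so 0.0208892 m/s^2 = 0.0208892 / 9.80665 = 0.0021301056 g_n ≈ 0.00213 g_n (4 s.f.).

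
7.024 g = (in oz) 0.2478. Check: 1 g = 0.001 kg, so 7.024 g = 7.024 * 0.001 = 0.007024 kg. 1 oz = 0.028349523 kg, so 0.007024 kg = 0.007024 / 0.028349523 = 0.24776431 oz ≈ 0.2478 oz (4 s.f.).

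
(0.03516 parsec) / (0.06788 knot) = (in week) 5.137e+10. Check: 1 parsec = 3.0856776e+16 m, so 0.03516 parsec = 0.03516 * 3.0856776e+16 = 1.0849242e+15 m. 1 knot = 0.51444444 m/s, so 0.06788 knot = 0.06788 * 0.51444444 = 0.034920489 m/s. Combine: 1.0849242e+15 m / 0.034920489 m/s = 3.1068415e+16 s. 1 week = 604800 s, so 3.1068415e+16 s = 3.1068415e+16 / 604800 = 5.1369734e+10 week ≈ 5.137e+10 week (4 s.f.).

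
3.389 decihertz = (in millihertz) 338.9. Check: 1 decihertz = 0.1 Hz, so 3.389 decihertz = 3.389 * 0.1 = 0.3389 Hz. 1 millihertz = 0.001 Hz, so 0.3389 Hz = 0.3389 / 0.001 = 338.9 millihertz.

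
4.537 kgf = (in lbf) 1 kgf = 9.80665 N, so 4.537 kgf = 4.537 * 9.80665 = 44.492771 N. 1 lbf = 4.4482216 N, so 44.492771 N = 44.492771 / 4.4482216 = 10.002373 lbf ≈ 10 lbf (4 s.f.). Final answer: 10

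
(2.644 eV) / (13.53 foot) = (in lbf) 1 eV = 1.6021766e-19 J, so 2.644 eV = 2.644 * 1.6021766e-19 = 4.236155e-19 J. 1 foot = 0.3048 m, so 13.53 foot = 13.53 * 0.3048 = 4.123944 m. Combine: 4.236155e-19 J / 4.123944 m = 1.0272096e-19 N. 1 lbf = 4.4482216 N, so 1.0272096e-19 N = 1.0272096e-19 / 4.4482216 = 2.3092591e-20 lbf ≈ 2.309e-20 lbf (4 s.f.). Final answer: 2.309e-20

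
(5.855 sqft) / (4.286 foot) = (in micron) 4.164e+05. Check: 1 sqft = 0.09290304 m^2, so 5.855 sqft = 5.855 * 0.09290304 = 0.5439473 m^2. 1 foot = 0.3048 m, so 4.286 foot = 4.286 * 0.3048 = 1.3063728 m. Combine: 0.5439473 m^2 / 1.3063728 m = 0.41637984 m. 1 micron = 1e-06 m, so 0.41637984 m = 0.41637984 / 1e-06 = 416379.84 micron ≈ 4.164e+05 micron (4 s.f.).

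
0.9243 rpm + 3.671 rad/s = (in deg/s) 215.9. Check: 1 rpm = 0.10471976 rad/s, so 0.9243 rpm = 0.9243 * 0.10471976 = 0.09679247 rad/s. 3.671 rad/s is already in rad/s. Sum: 0.09679247 + 3.671 = 3.7677925 rad/s. 1 deg/s = 0.017453293 rad/s, so 3.7677925 rad/s = 3.7677925 / 0.017453293 = 215.87861 deg/s ≈ 215.9 deg/s (4 s.f.).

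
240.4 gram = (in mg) 1 gram = 0.001 kg, so 240.4 gram = 240.4 * 0.001 = 0.2404 kg. 1 mg = 1e-06 kg, so 0.2404 kg = 0.2404 / 1e-06 = 240400 mg ≈ 2.404e+05 mg (4 s.f.). Final answer: 2.404e+05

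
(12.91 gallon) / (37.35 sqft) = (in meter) 1 gallon = 0.0037854118 m^3, so 12.91 gallon = 12.91 * 0.0037854118 = 0.048869666 m^3. 1 sqft = 0.09290304 m^2, so 37.35 sqft = 37.35 * 0.09290304 = 3.4699285 m^2. Combine: 0.048869666 m^3 / 3.4699285 m^2 = 0.014083767 m. 0.014083767 m = 0.014083767 meter ≈ 0.01408 meter (4 s.f.). Final answer: 0.01408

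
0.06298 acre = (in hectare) 1 acre = 4046.8564 m^2, so 0.06298 acre = 0.06298 * 4046.8564 = 254.87102 m^2. 1 hectare = 10000 m^2, so 254.87102 m^2 = 254.87102 / 10000 = 0.025487102 hectare ≈ 0.02549 hectare (4 s.f.). Final answer: 0.02549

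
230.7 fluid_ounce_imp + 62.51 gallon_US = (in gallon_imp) 53.49. Check: 1 fluid_ounce_imp = 2.8413063e-05 m^3, so 230.7 fluid_ounce_imp = 230.7 * 2.8413063e-05 = 0.0065548935 m^3. 1 gallon_US = 0.0037854118 m^3, so 62.51 gallon_US = 62.51 * 0.0037854118 = 0.23662609 m^3. Sum: 0.0065548935 + 0.23662609 = 0.24318098 m^3. 1 gallon_imp = 0.00454609 m^3, so 0.24318098 m^3 = 0.24318098 / 0.00454609 = 53.492338 gallon_imp ≈ 53.49 gallon_imp (4 s.f.).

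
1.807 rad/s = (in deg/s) 1 deg/s = 0.017453293 rad/s, so 1.807 rad/s = 1.807 / 0.017453293 = 103.53347 deg/s ≈ 103.5 deg/s (4 s.f.). Final answer: 103.5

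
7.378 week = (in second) 1 week = 604800 s, so 7.378 week = 7.378 * 604800 = 4462214.4 s. 4462214.4 s = 4462214.4 second ≈ 4.462e+06 second (4 s.f.). Final answer: 4.462e+06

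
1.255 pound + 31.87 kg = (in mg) 1 pound = 0.45359237 kg, so 1.255 pound = 1.255 * 0.45359237 = 0.56925842 kg. 31.87 kg is already in kg. Sum: 0.56925842 + 31.87 = 32.439258 kg. 1 mg = 1e-06 kg, so 32.439258 kg = 32.439258 / 1e-06 = 32439258 mg ≈ 3.244e+07 mg (4 s.f.). Final answer: 3.244e+07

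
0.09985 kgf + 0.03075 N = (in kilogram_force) 0.103. Check: 1 kgf = 9.80665 N, so 0.09985 kgf = 0.09985 * 9.80665 = 0.979194 N. 0.03075 N is already in N. Sum: 0.979194 + 0.03075 = 1.009944 N. 1 kilogram_force = 9.80665 N, so 1.009944 N = 1.009944 / 9.80665 = 0.10298563 kilogram_force ≈ 0.103 kilogram_force (4 s.f.).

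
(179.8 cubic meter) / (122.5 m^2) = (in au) 9.811e-12. Check: 179.8 cubic meter = 179.8 m^3. 122.5 m^2 is already in m^2. Combine: 179.8 m^3 / 122.5 m^2 = 1.4677551 m. 1 au = 1.4959787e+11 m, so 1.4677551 m = 1.4677551 / 1.4959787e+11 = 9.8113369e-12 au ≈ 9.811e-12 au (4 s.f.).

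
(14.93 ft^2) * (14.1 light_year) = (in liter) 1.85e+20. Check: 1 ft^2 = 0.09290304 m^2, so 14.93 ft^2 = 14.93 * 0.09290304 = 1.3870424 m^2. 1 light_year = 9.4607305e+15 m, so 14.1 light_year = 14.1 * 9.4607305e+15 = 1.333963e+17 m. Combine: 1.3870424 m^2 * 1.333963e+17 m = 1.8502632e+17 m^3. 1 liter = 0.001 m^3, so 1.8502632e+17 m^3 = 1.8502632e+17 / 0.001 = 1.8502632e+20 liter ≈ 1.85e+20 liter (4 s.f.).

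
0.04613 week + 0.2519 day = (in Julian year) 1 week = 604800 s, so 0.04613 week = 0.04613 * 604800 = 27899.424 s. 1 day = 86400 s, so 0.2519 day = 0.2519 * 86400 = 21764.16 s. Sum: 27899.424 + 21764.16 = 49663.584 s. 1 Julian year = 31557600 s, so 49663.584 s = 49663.584 / 31557600 = 0.001573744 Julian year ≈ 0.001574 Julian year (4 s.f.). Final answer: 0.001574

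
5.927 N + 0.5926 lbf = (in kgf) 5.927 N is already in N. 1 lbf = 4.4482216 N, so 0.5926 lbf = 0.5926 * 4.4482216 = 2.6360161 N. Sum: 5.927 + 2.6360161 = 8.5630161 N. 1 kgf = 9.80665 N, so 8.5630161 N = 8.5630161 / 9.80665 = 0.87318464 kgf ≈ 0.8732 kgf (4 s.f.). Final answer: 0.8732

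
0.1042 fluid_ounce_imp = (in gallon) 1 fluid_ounce_imp = 2.8413063e-05 m^3, so 0.1042 fluid_ounce_imp = 0.1042 * 2.8413063e-05 = 2.9606411e-06 m^3. 1 gallon = 0.0037854118 m^3, so 2.9606411e-06 m^3 = 2.9606411e-06 / 0.0037854118 = 0.00078211864 gallon ≈ 0.0007821 gallon (4 s.f.). Final answer: 0.0007821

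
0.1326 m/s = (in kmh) 1 kmh = 0.27777778 m/s, so 0.1326 m/s = 0.1326 / 0.27777778 = 0.47736 kmh ≈ 0.4774 kmh (4 s.f.). Final answer: 0.4774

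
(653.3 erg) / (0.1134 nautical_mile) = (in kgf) 3.172e-08. Check: 1 erg = 1e-07 J, so 653.3 erg = 653.3 * 1e-07 = 6.533e-05 J. 1 nautical_mile = 1852 m, so 0.1134 nautical_mile = 0.1134 * 1852 = 210.0168 m. Combine: 6.533e-05 J / 210.0168 m = 3.1107035e-07 N. 1 kgf = 9.80665 N, so 3.1107035e-07 N = 3.1107035e-07 / 9.80665 = 3.1720348e-08 kgf ≈ 3.172e-08 kgf (4 s.f.).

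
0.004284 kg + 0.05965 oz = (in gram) 5.975. Check: 0.004284 kg is already in kg. 1 oz = 0.028349523 kg, so 0.05965 oz = 0.05965 * 0.028349523 = 0.0016910491 kg. Sum: 0.004284 + 0.0016910491 = 0.0059750491 kg. 1 gram = 0.001 kg, so 0.0059750491 kg = 0.0059750491 / 0.001 = 5.9750491 gram ≈ 5.975 gram (4 s.f.).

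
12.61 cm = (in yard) 0.1379. Check: 1 cm = 0.01 m, so 12.61 cm = 12.61 * 0.01 = 0.1261 m. 1 yard = 0.9144 m, so 0.1261 m = 0.1261 / 0.9144 = 0.13790464 yard ≈ 0.1379 yard (4 s.f.).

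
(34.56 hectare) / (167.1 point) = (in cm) 1 hectare = 10000 m^2, so 34.56 hectare = 34.56 * 10000 = 345600 m^2. 1 point = 0.00035277778 m, so 167.1 point = 167.1 * 0.00035277778 = 0.058949167 m. Combine: 345600 m^2 / 0.058949167 m = 5862678.3 m. 1 cm = 0.01 m, so 5862678.3 m = 5862678.3 / 0.01 = 5.8626783e+08 cm ≈ 5.863e+08 cm (4 s.f.). Final answer: 5.863e+08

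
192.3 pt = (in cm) 1 pt = 0.00035277778 m, so 192.3 pt = 192.3 * 0.00035277778 = 0.067839167 m. 1 cm = 0.01 m, so 0.067839167 m = 0.067839167 / 0.01 = 6.7839167 cm ≈ 6.784 cm (4 s.f.). Final answer: 6.784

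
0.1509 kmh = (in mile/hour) 0.09376. Check: 1 kmh = 0.27777778 m/s, so 0.1509 kmh = 0.1509 * 0.27777778 = 0.041916667 m/s. 1 mile/hour = 0.44704 m/s, so 0.041916667 m/s = 0.041916667 / 0.44704 = 0.093764913 mile/hour ≈ 0.09376 mile/hour (4 s.f.).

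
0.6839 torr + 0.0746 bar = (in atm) 1 torr = 133.32237 Pa, so 0.6839 torr = 0.6839 * 133.32237 = 91.179168 Pa. 1 bar = 100000 Pa, so 0.0746 bar = 0.0746 * 100000 = 7460 Pa. Sum: 91.179168 + 7460 = 7551.1792 Pa. 1 atm = 101325 Pa, so 7551.1792 Pa = 7551.1792 / 101325 = 0.074524344 atm ≈ 0.07452 atm (4 s.f.). Final answer: 0.07452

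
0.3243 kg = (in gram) 1 gram = 0.001 kg, so 0.3243 kg = 0.3243 / 0.001 = 324.3 gram. Final answer: 324.3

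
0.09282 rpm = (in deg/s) 0.5569. Check: 1 rpm = 0.10471976 rad/s, so 0.09282 rpm = 0.09282 * 0.10471976 = 0.0097200877 rad/s. 1 deg/s = 0.017453293 rad/s, so 0.0097200877 rad/s = 0.0097200877 / 0.017453293 = 0.55692 deg/s ≈ 0.5569 deg/s (4 s.f.).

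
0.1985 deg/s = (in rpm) 0.03308. Check: 1 deg/s = 0.017453293 rad/s, so 0.1985 deg/s = 0.1985 * 0.017453293 = 0.0034644786 rad/s. 1 rpm = 0.10471976 rad/s, so 0.0034644786 rad/s = 0.0034644786 / 0.10471976 = 0.033083333 rpm ≈ 0.03308 rpm (4 s.f.).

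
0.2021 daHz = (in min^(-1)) 121.3. Check: 1 daHz = 10 Hz, so 0.2021 daHz = 0.2021 * 10 = 2.021 Hz. 1 min^(-1) = 0.016666667 Hz, so 2.021 Hz = 2.021 / 0.016666667 = 121.26 min^(-1) ≈ 121.3 min^(-1) (4 s.f.).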